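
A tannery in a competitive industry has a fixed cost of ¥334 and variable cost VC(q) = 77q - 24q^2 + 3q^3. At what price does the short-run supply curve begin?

The firm shuts down when price falls below the minimum of average variable cost. AVC = VC/q = 77 - 24q + 3q^2.
dAVC/dq = -24 + 6q = 0 gives q = 4. min AVC = 77 - 24·4 + 3·4^2 = 29.
For P < ¥29 the firm produces nothing.

¥29 per unit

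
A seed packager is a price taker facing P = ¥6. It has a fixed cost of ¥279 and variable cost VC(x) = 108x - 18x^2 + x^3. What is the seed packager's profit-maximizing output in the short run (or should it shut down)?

Shut down

From TC, MC = TC'(x) = 108 - 36x + 3x^2 and AVC = VC/x = 108 - 18x + x^2.
AVC hits its minimum where MC = AVC, at x = 9, giving min AVC = 108 - 18·9 + 9^2 = ¥27.
P = ¥6 lies below min AVC = ¥27; no output level covers variable cost.
The firm minimizes its loss by shutting down and losing only its fixed cost of ¥279.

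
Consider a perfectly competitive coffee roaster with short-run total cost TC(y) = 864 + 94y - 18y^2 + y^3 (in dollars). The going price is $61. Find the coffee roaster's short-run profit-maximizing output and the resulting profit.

AVC = 94 - 18y + y^2 has its minimum $13 at y = 9; price $61 clears that bar, so the firm operates.
MC = 94 - 36y + 3y^2. Setting P = MC and taking the root on the rising branch gives y* = 11.
TR = 61·11 = 671. TC = 864 + 187 = 1051. Profit = 671 − 1051 = -$380.
That loss of $380 beats the $864 the firm would lose by shutting down; producing recovers $484 of fixed cost.

Profit = -$380 at y = 11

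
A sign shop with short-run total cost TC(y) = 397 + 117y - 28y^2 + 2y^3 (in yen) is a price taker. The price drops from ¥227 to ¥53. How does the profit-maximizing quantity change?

AVC = 117 - 28y + 2y^2, minimized at y = 7 where min AVC = ¥19. MC = 117 - 56y + 6y^2.
With P = ¥227 above the shutdown price, P = MC gives y = 11.
At P = ¥53 ≥ min AVC, set P = MC: y = 8. The firm stays open but cuts output.

Output falls from 11 to 8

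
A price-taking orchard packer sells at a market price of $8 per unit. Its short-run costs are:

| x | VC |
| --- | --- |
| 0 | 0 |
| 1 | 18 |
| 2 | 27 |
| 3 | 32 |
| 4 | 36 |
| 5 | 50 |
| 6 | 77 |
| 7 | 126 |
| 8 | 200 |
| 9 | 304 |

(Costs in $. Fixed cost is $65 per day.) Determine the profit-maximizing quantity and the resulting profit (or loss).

Tabulate TR − TC: x=0: -65; x=1: -75; x=2: -76; x=3: -73; x=4: -69; x=5: -75; x=6: -94; x=7: -135; x=8: -201; x=9: -297.
Profit is highest at x = 0. Equivalently, the lowest AVC in the table is 36/4 ≈ $9 at x = 4, and P = $8 falls below it — price never covers variable cost, so the firm shuts down and loses only its fixed cost.

x = 0 (shut down); profit = -$65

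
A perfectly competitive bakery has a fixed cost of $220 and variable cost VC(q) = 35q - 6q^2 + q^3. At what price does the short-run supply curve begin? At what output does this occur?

$26 per unit, at q = 3

The shutdown price is the minimum of AVC. VC = 35q - 6q^2 + q^3, so AVC = 35 - 6q + q^2.
dAVC/dq = -6 + 2q = 0 gives q = 3. min AVC = 35 - 6·3 + 3^2 = 26.
So the shutdown price is $26.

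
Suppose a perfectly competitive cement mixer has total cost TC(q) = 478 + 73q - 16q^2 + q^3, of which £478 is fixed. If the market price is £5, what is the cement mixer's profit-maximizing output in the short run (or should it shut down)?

Shut down

Strip out fixed cost: VC = 73q - 16q^2 + q^3. Then AVC = 73 - 16q + q^2 and MC = 73 - 32q + 3q^2.
AVC hits its minimum where MC = AVC, at q = 8, giving min AVC = 73 - 16·8 + 8^2 = £9.
With P < min AVC (£5 < £9), every unit sold adds to the loss.
Best response: produce nothing and absorb the £478 fixed cost.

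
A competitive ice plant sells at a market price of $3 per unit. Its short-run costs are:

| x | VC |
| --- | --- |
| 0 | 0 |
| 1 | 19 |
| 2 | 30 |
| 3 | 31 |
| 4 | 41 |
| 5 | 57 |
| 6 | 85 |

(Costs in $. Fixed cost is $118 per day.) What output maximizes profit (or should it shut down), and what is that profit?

Profit at each row (π = 3x − TC): x=0: -118; x=1: -134; x=2: -142; x=3: -140; x=4: -147; x=5: -160; x=6: -185.
Profit is highest at x = 0. Equivalently, the lowest AVC in the table is 41/4 ≈ $10.25 at x = 4, and P = $3 falls below it — price never covers variable cost, so the firm shuts down and loses only its fixed cost.

x = 0 (shut down); profit = -$118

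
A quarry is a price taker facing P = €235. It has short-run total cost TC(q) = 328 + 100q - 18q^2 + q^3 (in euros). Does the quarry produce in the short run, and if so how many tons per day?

Variable cost is VC = 100q - 18q^2 + q^3, so AVC = VC/q = 100 - 18q + q^2 and MC = dTC/dq = 100 - 36q + 3q^2.
AVC hits its minimum where MC = AVC, at q = 9, giving min AVC = 100 - 18·9 + 9^2 = €19.
P = €235 exceeds min AVC = €19, so the firm stays open.
Solving P = MC: -135 - 36q + 3q^2 = 0 ⇒ q = -3 or 15. On the upward-sloping branch, q* = 15.
Check: AVC at q = 15 is €55 ≤ P, so revenue covers variable cost.
Profit = P·q − TC = 235·15 − 1153 = €2372.

Produce at q = 15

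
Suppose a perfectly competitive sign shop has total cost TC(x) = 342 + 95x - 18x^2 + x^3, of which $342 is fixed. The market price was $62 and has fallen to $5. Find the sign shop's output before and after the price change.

MC = 95 - 36x + 3x^2; the shutdown threshold is min AVC = $14 (at x = 9).
With P = $62 above the shutdown price, P = MC gives x = 11.
At P = $5 < min AVC = $14, price no longer covers variable cost at any output, so the firm shuts down: x = 0.

Output falls from 11 to 0 (the firm shuts down)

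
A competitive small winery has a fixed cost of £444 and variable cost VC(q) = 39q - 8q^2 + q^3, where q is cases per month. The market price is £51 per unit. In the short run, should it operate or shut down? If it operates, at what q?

Produce at q = 6

From TC, MC = TC'(q) = 39 - 16q + 3q^2 and AVC = VC/q = 39 - 8q + q^2.
AVC hits its minimum where MC = AVC, at q = 4, giving min AVC = 39 - 8·4 + 4^2 = £23.
Since P = £51 ≥ min AVC = £23, price covers variable cost and the firm should produce.
P = MC gives -12 - 16q + 3q^2 = 0, with roots -2/3 and 6. Take the larger (rising MC): q* = 6.
Check: AVC at q = 6 is £27 ≤ P, so revenue covers variable cost.
Profit = P·q − TC = 51·6 − 606 = -£300, a loss, but smaller than the £444 fixed cost the firm would lose by shutting down.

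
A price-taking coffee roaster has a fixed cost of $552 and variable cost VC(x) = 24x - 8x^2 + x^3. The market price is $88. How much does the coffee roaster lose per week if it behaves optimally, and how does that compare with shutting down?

Profit = -$40 at x = 8

AVC = 24 - 8x + x^2 has its minimum $8 at x = 4; price $88 clears that bar, so the firm operates.
MC = 24 - 16x + 3x^2. Setting P = MC and taking the root on the rising branch gives x* = 8.
TR = 88·8 = 704. TC = 552 + 192 = 744. Profit = 704 − 744 = -$40.
By producing, the firm covers all variable cost plus $512 of fixed cost; shutting down would lose the full $552.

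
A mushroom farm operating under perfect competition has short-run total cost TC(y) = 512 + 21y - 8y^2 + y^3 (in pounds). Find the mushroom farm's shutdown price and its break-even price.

Shutdown price = min AVC. AVC = 21 - 8y + y^2, with vertex at y = 4 and minimum £5.
ATC = 512/y + 21 - 8y + y^2. Setting dATC/dy = −512/y^2 − 8 + 2y = 0 gives y = 8 (since 2·8^3 − 8·8^2 = 512).
min ATC = 512/8 + 21 − 8·8 + 8^2 = £85. That is the break-even price.
Between these two prices the firm operates at a loss; above £85 it earns a profit.

Shutdown price = £5; break-even price = £85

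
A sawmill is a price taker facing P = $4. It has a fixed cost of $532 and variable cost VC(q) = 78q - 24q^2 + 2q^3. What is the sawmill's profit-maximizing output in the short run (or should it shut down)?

Shut down

Variable cost is VC = 78q - 24q^2 + 2q^3, so AVC = VC/q = 78 - 24q + 2q^2 and MC = dTC/dq = 78 - 48q + 6q^2.
AVC is minimized where dAVC/dq = -24 + 4q = 0, at q = 6; min AVC = 78 - 24·6 + 2·6^2 = $6.
Since P = $4 < min AVC = $6, price fails to cover variable cost at any output.
Shutting down limits the loss to fixed cost, $532.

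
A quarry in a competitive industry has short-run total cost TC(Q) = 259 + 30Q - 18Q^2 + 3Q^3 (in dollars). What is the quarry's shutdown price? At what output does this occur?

$3 per unit, at Q = 3

Short-run supply begins at min AVC. From VC = 30Q - 18Q^2 + 3Q^3, AVC = 30 - 18Q + 3Q^2.
At the minimum of AVC, MC = AVC. MC = 30 - 36Q + 9Q^2; setting MC = AVC gives 6Q^2 - 18Q = 0, so Q = 3. min AVC = 3.
For P < $3 the firm produces nothing.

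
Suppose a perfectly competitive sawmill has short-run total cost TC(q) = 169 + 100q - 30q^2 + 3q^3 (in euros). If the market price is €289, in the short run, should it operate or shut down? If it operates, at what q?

Produce at q = 9

Strip out fixed cost: VC = 100q - 30q^2 + 3q^3. Then AVC = 100 - 30q + 3q^2 and MC = 100 - 60q + 9q^2.
AVC hits its minimum where MC = AVC, at q = 5, giving min AVC = 100 - 30·5 + 3·5^2 = €25.
Since P = €289 ≥ min AVC = €25, price covers variable cost and the firm should produce.
Solving P = MC: -189 - 60q + 9q^2 = 0 ⇒ q = -7/3 or 9. On the upward-sloping branch, q* = 9.
Check: AVC at q = 9 is €73 ≤ P, so revenue covers variable cost.
Profit = P·q − TC = 289·9 − 826 = €1775.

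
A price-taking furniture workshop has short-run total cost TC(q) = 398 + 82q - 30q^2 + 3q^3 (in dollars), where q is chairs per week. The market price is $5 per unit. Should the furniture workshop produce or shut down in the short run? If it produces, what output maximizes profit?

Variable cost is VC = 82q - 30q^2 + 3q^3, so AVC = VC/q = 82 - 30q + 3q^2 and MC = dTC/dq = 82 - 60q + 9q^2.
AVC is minimized where dAVC/dq = -30 + 6q = 0, at q = 5; min AVC = 82 - 30·5 + 3·5^2 = $7.
With P < min AVC ($5 < $7), every unit sold adds to the loss.
Best response: produce nothing and absorb the $398 fixed cost.

Shut down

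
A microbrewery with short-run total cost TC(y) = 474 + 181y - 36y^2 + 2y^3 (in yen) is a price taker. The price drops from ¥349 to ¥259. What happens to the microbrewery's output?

MC = 181 - 72y + 6y^2; the shutdown threshold is min AVC = ¥19 (at y = 9).
At P = ¥349 ≥ min AVC, set P = MC on the rising branch: y = 14.
At P = ¥259 ≥ min AVC, set P = MC: y = 13. The firm stays open but cuts output.

Output falls from 14 to 13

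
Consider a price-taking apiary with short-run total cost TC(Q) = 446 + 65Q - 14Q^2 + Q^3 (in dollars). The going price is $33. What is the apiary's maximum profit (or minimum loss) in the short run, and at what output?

AVC = 65 - 14Q + Q^2; min AVC = $16 at Q = 7. Since P = $33 ≥ min AVC, the firm produces.
MC = 65 - 28Q + 3Q^2. Setting P = MC and taking the root on the rising branch gives Q* = 8.
TR = 33·8 = 264. TC = 446 + 136 = 582. Profit = 264 − 582 = -$318.
By producing, the firm covers all variable cost plus $128 of fixed cost; shutting down would lose the full $446.

Profit = -$318 at Q = 8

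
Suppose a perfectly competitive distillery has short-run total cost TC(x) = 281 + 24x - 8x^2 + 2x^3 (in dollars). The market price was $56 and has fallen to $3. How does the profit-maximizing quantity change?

MC = 24 - 16x + 6x^2; the shutdown threshold is min AVC = $16 (at x = 2).
At P = $56 ≥ min AVC, set P = MC on the rising branch: x = 4.
At P = $3 < min AVC = $16, price no longer covers variable cost at any output, so the firm shuts down: x = 0.

Output falls from 4 to 0 (the firm shuts down)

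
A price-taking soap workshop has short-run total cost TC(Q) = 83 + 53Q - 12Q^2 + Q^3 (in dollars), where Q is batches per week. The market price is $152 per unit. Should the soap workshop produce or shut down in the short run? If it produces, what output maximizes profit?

From TC, MC = TC'(Q) = 53 - 24Q + 3Q^2 and AVC = VC/Q = 53 - 12Q + Q^2.
AVC is minimized where dAVC/dQ = -12 + 2Q = 0, at Q = 6; min AVC = 53 - 12·6 + 6^2 = $17.
Since P = $152 ≥ min AVC = $17, price covers variable cost and the firm should produce.
Set P = MC: 152 = 53 - 24Q + 3Q^2 → -99 - 24Q + 3Q^2 = 0. The roots are Q = -3 and Q = 11; the profit-maximizing output is on the rising part of MC, so Q* = 11.
Check: AVC at Q = 11 is $42 ≤ P, so revenue covers variable cost.
Profit = P·Q − TC = 152·11 − 545 = $1127.

Produce at Q = 11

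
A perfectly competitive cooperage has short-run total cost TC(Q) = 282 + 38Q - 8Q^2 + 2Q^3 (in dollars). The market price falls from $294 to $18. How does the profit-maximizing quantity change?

Output falls from 8 to 0 (the firm shuts down)

AVC = 38 - 8Q + 2Q^2, minimized at Q = 2 where min AVC = $30. MC = 38 - 16Q + 6Q^2.
At P = $294 ≥ min AVC, set P = MC on the rising branch: Q = 8.
At P = $18 < min AVC = $30, price no longer covers variable cost at any output, so the firm shuts down: Q = 0.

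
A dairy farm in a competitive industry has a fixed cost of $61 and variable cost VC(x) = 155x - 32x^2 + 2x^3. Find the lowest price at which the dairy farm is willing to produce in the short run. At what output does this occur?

$27 per unit, at x = 8

The firm shuts down when price falls below the minimum of average variable cost. AVC = VC/x = 155 - 32x + 2x^2.
At the minimum of AVC, MC = AVC. MC = 155 - 64x + 6x^2; setting MC = AVC gives 4x^2 - 32x = 0, so x = 8. min AVC = 27.
For P < $27 the firm produces nothing.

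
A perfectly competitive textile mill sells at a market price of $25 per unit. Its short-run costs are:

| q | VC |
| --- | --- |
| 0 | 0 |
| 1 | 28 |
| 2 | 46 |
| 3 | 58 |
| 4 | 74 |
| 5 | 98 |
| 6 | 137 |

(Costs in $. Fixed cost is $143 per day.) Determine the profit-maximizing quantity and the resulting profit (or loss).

q = 5; profit = -$116

Compute π = P·q − TC at each output: q=0: -143; q=1: -146; q=2: -139; q=3: -126; q=4: -117; q=5: -116; q=6: -130.
Profit is maximized at q = 5. AVC there is 98/5 = $19.60 ≤ P, so producing beats shutting down (which would give -$143).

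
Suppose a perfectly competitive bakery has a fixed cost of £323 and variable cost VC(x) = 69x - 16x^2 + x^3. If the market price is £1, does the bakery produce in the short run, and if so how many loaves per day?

Strip out fixed cost: VC = 69x - 16x^2 + x^3. Then AVC = 69 - 16x + x^2 and MC = 69 - 32x + 3x^2.
The AVC parabola has its vertex at x = 16/2 = 8, where AVC = 69 - 16·8 + 8^2 = £5.
P = £1 lies below min AVC = £5; no output level covers variable cost.
Best response: produce nothing and absorb the £323 fixed cost.

Shut down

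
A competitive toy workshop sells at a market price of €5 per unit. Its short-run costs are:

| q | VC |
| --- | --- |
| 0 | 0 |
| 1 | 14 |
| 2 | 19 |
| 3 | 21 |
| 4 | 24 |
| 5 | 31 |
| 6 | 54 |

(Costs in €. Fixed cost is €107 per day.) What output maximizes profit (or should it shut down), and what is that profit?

Profit at each row (π = 5q − TC): q=0: -107; q=1: -116; q=2: -116; q=3: -113; q=4: -111; q=5: -113; q=6: -131.
Profit is highest at q = 0. Equivalently, the lowest AVC in the table is 24/4 ≈ €6 at q = 4, and P = €5 falls below it — price never covers variable cost, so the firm shuts down and loses only its fixed cost.

q = 0 (shut down); profit = -€107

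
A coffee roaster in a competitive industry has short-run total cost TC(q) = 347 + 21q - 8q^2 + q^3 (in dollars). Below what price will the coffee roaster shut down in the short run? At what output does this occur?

Short-run supply begins at min AVC. From VC = 21q - 8q^2 + q^3, AVC = 21 - 8q + q^2.
At the minimum of AVC, MC = AVC. MC = 21 - 16q + 3q^2; setting MC = AVC gives 2q^2 - 8q = 0, so q = 4. min AVC = 5.
For P < $5 the firm produces nothing.

$5 per unit, at q = 4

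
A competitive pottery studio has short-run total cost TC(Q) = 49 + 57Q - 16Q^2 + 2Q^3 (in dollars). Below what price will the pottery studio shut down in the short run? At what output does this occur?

The shutdown price is the minimum of AVC. VC = 57Q - 16Q^2 + 2Q^3, so AVC = 57 - 16Q + 2Q^2.
At the minimum of AVC, MC = AVC. MC = 57 - 32Q + 6Q^2; setting MC = AVC gives 4Q^2 - 16Q = 0, so Q = 4. min AVC = 25.
For P < $25 the firm produces nothing.

$25 per unit, at Q = 4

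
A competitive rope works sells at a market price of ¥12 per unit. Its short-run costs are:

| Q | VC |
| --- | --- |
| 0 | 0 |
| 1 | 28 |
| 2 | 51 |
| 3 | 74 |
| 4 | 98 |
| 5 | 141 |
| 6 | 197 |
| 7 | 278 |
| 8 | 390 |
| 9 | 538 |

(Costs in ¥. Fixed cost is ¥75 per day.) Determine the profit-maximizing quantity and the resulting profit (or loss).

Tabulate TR − TC: Q=0: -75; Q=1: -91; Q=2: -102; Q=3: -113; Q=4: -125; Q=5: -156; Q=6: -200; Q=7: -269; Q=8: -369; Q=9: -505.
Profit is highest at Q = 0. Equivalently, the lowest AVC in the table is 98/4 ≈ ¥24.50 at Q = 4, and P = ¥12 falls below it — price never covers variable cost, so the firm shuts down and loses only its fixed cost.

Q = 0 (shut down); profit = -¥75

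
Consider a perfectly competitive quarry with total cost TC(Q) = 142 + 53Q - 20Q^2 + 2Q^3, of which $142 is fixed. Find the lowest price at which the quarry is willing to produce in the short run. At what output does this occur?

$3 per unit, at Q = 5

The firm shuts down when price falls below the minimum of average variable cost. AVC = VC/Q = 53 - 20Q + 2Q^2.
At the minimum of AVC, MC = AVC. MC = 53 - 40Q + 6Q^2; setting MC = AVC gives 4Q^2 - 20Q = 0, so Q = 5. min AVC = 3.
So the shutdown price is $3.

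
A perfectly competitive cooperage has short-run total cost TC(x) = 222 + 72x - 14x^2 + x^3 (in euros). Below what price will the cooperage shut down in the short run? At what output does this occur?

The firm shuts down when price falls below the minimum of average variable cost. AVC = VC/x = 72 - 14x + x^2.
dAVC/dx = -14 + 2x = 0 gives x = 7. min AVC = 72 - 14·7 + 7^2 = 23.
So the shutdown price is €23.

€23 per unit, at x = 7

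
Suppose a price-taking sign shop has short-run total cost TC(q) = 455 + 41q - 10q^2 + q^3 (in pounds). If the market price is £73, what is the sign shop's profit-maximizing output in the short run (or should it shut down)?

From TC, MC = TC'(q) = 41 - 20q + 3q^2 and AVC = VC/q = 41 - 10q + q^2.
AVC hits its minimum where MC = AVC, at q = 5, giving min AVC = 41 - 10·5 + 5^2 = £16.
Since P = £73 ≥ min AVC = £16, price covers variable cost and the firm should produce.
Solving P = MC: -32 - 20q + 3q^2 = 0 ⇒ q = -4/3 or 8. On the upward-sloping branch, q* = 8.
Check: AVC at q = 8 is £25 ≤ P, so revenue covers variable cost.
Profit = P·q − TC = 73·8 − 655 = -£71, a loss, but smaller than the £455 fixed cost the firm would lose by shutting down.

Produce at q = 8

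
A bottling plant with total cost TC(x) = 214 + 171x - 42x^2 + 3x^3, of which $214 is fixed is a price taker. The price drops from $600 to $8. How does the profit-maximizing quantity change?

MC = 171 - 84x + 9x^2; the shutdown threshold is min AVC = $24 (at x = 7).
At P = $600 ≥ min AVC, set P = MC on the rising branch: x = 13.
At P = $8 < min AVC = $24, price no longer covers variable cost at any output, so the firm shuts down: x = 0.

Output falls from 13 to 0 (the firm shuts down)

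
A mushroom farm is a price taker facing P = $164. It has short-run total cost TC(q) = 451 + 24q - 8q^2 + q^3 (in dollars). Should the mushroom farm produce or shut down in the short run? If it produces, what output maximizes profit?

From TC, MC = TC'(q) = 24 - 16q + 3q^2 and AVC = VC/q = 24 - 8q + q^2.
AVC is minimized where dAVC/dq = -8 + 2q = 0, at q = 4; min AVC = 24 - 8·4 + 4^2 = $8.
Since P = $164 ≥ min AVC = $8, price covers variable cost and the firm should produce.
Solving P = MC: -140 - 16q + 3q^2 = 0 ⇒ q = -14/3 or 10. On the upward-sloping branch, q* = 10.
Check: AVC at q = 10 is $44 ≤ P, so revenue covers variable cost.
Profit = P·q − TC = 164·10 − 891 = $749.

Produce at q = 10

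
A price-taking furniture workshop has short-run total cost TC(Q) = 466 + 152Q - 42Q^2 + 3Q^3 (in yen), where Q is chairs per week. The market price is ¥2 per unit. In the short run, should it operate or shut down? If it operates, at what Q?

From TC, MC = TC'(Q) = 152 - 84Q + 9Q^2 and AVC = VC/Q = 152 - 42Q + 3Q^2.
The AVC parabola has its vertex at Q = 42/6 = 7, where AVC = 152 - 42·7 + 3·7^2 = ¥5.
Since P = ¥2 < min AVC = ¥5, price fails to cover variable cost at any output.
Shutting down limits the loss to fixed cost, ¥466.

Shut down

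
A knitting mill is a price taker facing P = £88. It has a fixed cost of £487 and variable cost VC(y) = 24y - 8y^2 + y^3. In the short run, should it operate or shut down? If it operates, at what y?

Strip out fixed cost: VC = 24y - 8y^2 + y^3. Then AVC = 24 - 8y + y^2 and MC = 24 - 16y + 3y^2.
AVC hits its minimum where MC = AVC, at y = 4, giving min AVC = 24 - 8·4 + 4^2 = £8.
Since P = £88 ≥ min AVC = £8, price covers variable cost and the firm should produce.
P = MC gives -64 - 16y + 3y^2 = 0, with roots -8/3 and 8. Take the larger (rising MC): y* = 8.
Check: AVC at y = 8 is £24 ≤ P, so revenue covers variable cost.
Profit = P·y − TC = 88·8 − 679 = £25.

Produce at y = 8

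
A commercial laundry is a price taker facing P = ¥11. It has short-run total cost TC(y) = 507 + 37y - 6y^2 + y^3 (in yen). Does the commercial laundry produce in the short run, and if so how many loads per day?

Shut down

Variable cost is VC = 37y - 6y^2 + y^3, so AVC = VC/y = 37 - 6y + y^2 and MC = dTC/dy = 37 - 12y + 3y^2.
AVC hits its minimum where MC = AVC, at y = 3, giving min AVC = 37 - 6·3 + 3^2 = ¥28.
With P < min AVC (¥11 < ¥28), every unit sold adds to the loss.
The firm minimizes its loss by shutting down and losing only its fixed cost of ¥507.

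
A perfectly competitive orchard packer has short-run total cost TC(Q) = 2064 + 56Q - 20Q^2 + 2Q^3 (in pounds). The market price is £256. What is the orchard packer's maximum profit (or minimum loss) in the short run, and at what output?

AVC = 56 - 20Q + 2Q^2; min AVC = £6 at Q = 5. Since P = £256 ≥ min AVC, the firm produces.
With MC = 56 - 40Q + 6Q^2, P = MC on the upward-sloping part at Q* = 10.
TR = 256·10 = 2560. TC = 2064 + 560 = 2624. Profit = 2560 − 2624 = -£64.
By producing, the firm covers all variable cost plus £2000 of fixed cost; shutting down would lose the full £2064.

Profit = -£64 at Q = 10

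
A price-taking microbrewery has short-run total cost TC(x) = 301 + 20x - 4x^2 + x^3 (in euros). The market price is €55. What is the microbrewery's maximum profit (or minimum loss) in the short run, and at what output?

AVC = 20 - 4x + x^2; min AVC = €16 at x = 2. Since P = €55 ≥ min AVC, the firm produces.
MC = 20 - 8x + 3x^2. Setting P = MC and taking the root on the rising branch gives x* = 5.
TR = 55·5 = 275. TC = 301 + 125 = 426. Profit = 275 − 426 = -€151.
Shutting down would mean losing the fixed cost of €301, so operating at a loss of €151 is better by €150.

Profit = -€151 at x = 5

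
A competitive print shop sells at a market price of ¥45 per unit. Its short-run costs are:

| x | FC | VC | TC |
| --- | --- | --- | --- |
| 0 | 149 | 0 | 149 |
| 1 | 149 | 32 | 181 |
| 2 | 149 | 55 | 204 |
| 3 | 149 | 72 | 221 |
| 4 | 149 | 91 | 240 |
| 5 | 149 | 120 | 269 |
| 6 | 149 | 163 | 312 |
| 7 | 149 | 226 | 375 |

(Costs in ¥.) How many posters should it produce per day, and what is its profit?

x = 6; profit = -¥42

Compute π = P·x − TC at each output: x=0: -149; x=1: -136; x=2: -114; x=3: -86; x=4: -60; x=5: -44; x=6: -42; x=7: -60.
Profit is maximized at x = 6. AVC there is 163/6 = ¥27.17 ≤ P, so producing beats shutting down (which would give -¥149).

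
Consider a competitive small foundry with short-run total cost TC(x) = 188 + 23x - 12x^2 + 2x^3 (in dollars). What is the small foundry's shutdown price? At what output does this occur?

The shutdown price is the minimum of AVC. VC = 23x - 12x^2 + 2x^3, so AVC = 23 - 12x + 2x^2.
dAVC/dx = -12 + 4x = 0 gives x = 3. min AVC = 23 - 12·3 + 2·3^2 = 5.
So the shutdown price is $5.

$5 per unit, at x = 3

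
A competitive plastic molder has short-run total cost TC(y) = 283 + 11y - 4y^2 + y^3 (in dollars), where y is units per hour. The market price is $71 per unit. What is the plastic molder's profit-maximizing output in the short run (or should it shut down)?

Strip out fixed cost: VC = 11y - 4y^2 + y^3. Then AVC = 11 - 4y + y^2 and MC = 11 - 8y + 3y^2.
The AVC parabola has its vertex at y = 4/2 = 2, where AVC = 11 - 4·2 + 2^2 = $7.
P = $71 exceeds min AVC = $7, so the firm stays open.
Set P = MC: 71 = 11 - 8y + 3y^2 → -60 - 8y + 3y^2 = 0. The roots are y = -10/3 and y = 6; the profit-maximizing output is on the rising part of MC, so y* = 6.
Check: AVC at y = 6 is $23 ≤ P, so revenue covers variable cost.
Profit = P·y − TC = 71·6 − 421 = $5.

Produce at y = 6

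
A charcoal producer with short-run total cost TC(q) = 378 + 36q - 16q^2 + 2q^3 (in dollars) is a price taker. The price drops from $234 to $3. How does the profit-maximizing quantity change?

AVC = 36 - 16q + 2q^2, minimized at q = 4 where min AVC = $4. MC = 36 - 32q + 6q^2.
At P = $234 ≥ min AVC, set P = MC on the rising branch: q = 9.
At P = $3 < min AVC = $4, price no longer covers variable cost at any output, so the firm shuts down: q = 0.

Output falls from 9 to 0 (the firm shuts down)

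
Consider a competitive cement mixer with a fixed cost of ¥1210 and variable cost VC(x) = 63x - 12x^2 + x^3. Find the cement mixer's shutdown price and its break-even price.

Shutdown price = min AVC. AVC = 63 - 12x + x^2, with vertex at x = 6 and minimum ¥27.
ATC = 1210/x + 63 - 12x + x^2. Setting dATC/dx = −1210/x^2 − 12 + 2x = 0 gives x = 11 (since 2·11^3 − 12·11^2 = 1210).
min ATC = 1210/11 + 63 − 12·11 + 11^2 = ¥162. That is the break-even price.
For ¥27 ≤ P < ¥162 the firm produces at a loss; below ¥27 it shuts down.

Shutdown price = ¥27; break-even price = ¥162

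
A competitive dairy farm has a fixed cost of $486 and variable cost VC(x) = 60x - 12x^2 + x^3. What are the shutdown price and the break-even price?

Shutdown price = $24; break-even price = $87

Shutdown price = min AVC. AVC = 60 - 12x + x^2, with vertex at x = 6 and minimum $24.
ATC = 486/x + 60 - 12x + x^2. Setting dATC/dx = −486/x^2 − 12 + 2x = 0 gives x = 9 (since 2·9^3 − 12·9^2 = 486).
min ATC = 486/9 + 60 − 12·9 + 9^2 = $87. That is the break-even price.
Between these two prices the firm operates at a loss; above $87 it earns a profit.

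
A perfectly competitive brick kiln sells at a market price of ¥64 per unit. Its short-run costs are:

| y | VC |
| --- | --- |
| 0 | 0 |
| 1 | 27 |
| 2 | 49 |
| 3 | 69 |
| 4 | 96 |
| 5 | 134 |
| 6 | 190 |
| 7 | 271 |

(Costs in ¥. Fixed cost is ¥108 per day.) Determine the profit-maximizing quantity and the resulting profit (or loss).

y = 6; profit = ¥86

Profit at each row (π = 64y − TC): y=0: -108; y=1: -71; y=2: -29; y=3: 15; y=4: 52; y=5: 78; y=6: 86; y=7: 69.
Profit is maximized at y = 6. AVC there is 190/6 = ¥31.67 ≤ P, so producing beats shutting down (which would give -¥108).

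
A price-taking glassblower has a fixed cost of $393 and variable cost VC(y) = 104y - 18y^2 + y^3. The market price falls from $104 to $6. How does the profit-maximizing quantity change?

AVC = 104 - 18y + y^2, minimized at y = 9 where min AVC = $23. MC = 104 - 36y + 3y^2.
At P = $104 ≥ min AVC, set P = MC on the rising branch: y = 12.
At P = $6 < min AVC = $23, price no longer covers variable cost at any output, so the firm shuts down: y = 0.

Output falls from 12 to 0 (the firm shuts down)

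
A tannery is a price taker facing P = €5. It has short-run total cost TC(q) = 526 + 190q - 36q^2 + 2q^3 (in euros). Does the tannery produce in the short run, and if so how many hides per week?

Strip out fixed cost: VC = 190q - 36q^2 + 2q^3. Then AVC = 190 - 36q + 2q^2 and MC = 190 - 72q + 6q^2.
AVC is minimized where dAVC/dq = -36 + 4q = 0, at q = 9; min AVC = 190 - 36·9 + 2·9^2 = €28.
Since P = €5 < min AVC = €28, price fails to cover variable cost at any output.
Best response: produce nothing and absorb the €526 fixed cost.

Shut down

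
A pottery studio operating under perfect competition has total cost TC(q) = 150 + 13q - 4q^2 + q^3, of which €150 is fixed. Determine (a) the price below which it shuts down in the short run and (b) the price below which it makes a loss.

Shutdown price = €9; break-even price = €48

AVC = 13 - 4q + q^2; minimized at q = 2, giving min AVC = €9. That is the shutdown price.
ATC = 150/q + 13 - 4q + q^2. Setting dATC/dq = −150/q^2 − 4 + 2q = 0 gives q = 5 (since 2·5^3 − 4·5^2 = 150).
min ATC = 150/5 + 13 − 4·5 + 5^2 = €48. That is the break-even price.
For €9 ≤ P < €48 the firm produces at a loss; below €9 it shuts down.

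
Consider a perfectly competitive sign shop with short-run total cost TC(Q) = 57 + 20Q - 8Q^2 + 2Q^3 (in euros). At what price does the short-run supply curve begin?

The firm shuts down when price falls below the minimum of average variable cost. AVC = VC/Q = 20 - 8Q + 2Q^2.
dAVC/dQ = -8 + 4Q = 0 gives Q = 2. min AVC = 20 - 8·2 + 2·2^2 = 12.
So the shutdown price is €12.

€12 per unit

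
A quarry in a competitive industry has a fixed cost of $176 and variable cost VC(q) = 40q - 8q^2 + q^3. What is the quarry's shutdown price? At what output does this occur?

$24 per unit, at q = 4

The firm shuts down when price falls below the minimum of average variable cost. AVC = VC/q = 40 - 8q + q^2.
At the minimum of AVC, MC = AVC. MC = 40 - 16q + 3q^2; setting MC = AVC gives 2q^2 - 8q = 0, so q = 4. min AVC = 24.
The firm shuts down for any P below $24.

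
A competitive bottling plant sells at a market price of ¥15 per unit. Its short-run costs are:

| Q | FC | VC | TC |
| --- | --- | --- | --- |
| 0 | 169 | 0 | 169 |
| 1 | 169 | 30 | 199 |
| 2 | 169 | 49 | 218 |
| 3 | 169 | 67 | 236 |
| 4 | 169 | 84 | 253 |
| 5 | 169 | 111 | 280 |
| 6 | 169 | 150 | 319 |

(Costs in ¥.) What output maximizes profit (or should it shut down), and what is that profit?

Q = 0 (shut down); profit = -¥169

Compute π = P·Q − TC at each output: Q=0: -169; Q=1: -184; Q=2: -188; Q=3: -191; Q=4: -193; Q=5: -205; Q=6: -229.
Profit is highest at Q = 0. Equivalently, the lowest AVC in the table is 84/4 ≈ ¥21 at Q = 4, and P = ¥15 falls below it — price never covers variable cost, so the firm shuts down and loses only its fixed cost.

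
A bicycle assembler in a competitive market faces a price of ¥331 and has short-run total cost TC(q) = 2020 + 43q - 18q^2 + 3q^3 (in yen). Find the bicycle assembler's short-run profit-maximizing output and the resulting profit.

Profit = -¥100 at q = 8

AVC = 43 - 18q + 3q^2; min AVC = ¥16 at q = 3. Since P = ¥331 ≥ min AVC, the firm produces.
With MC = 43 - 36q + 9q^2, P = MC on the upward-sloping part at q* = 8.
TR = 331·8 = 2648. TC = 2020 + 728 = 2748. Profit = 2648 − 2748 = -¥100.
By producing, the firm covers all variable cost plus ¥1920 of fixed cost; shutting down would lose the full ¥2020.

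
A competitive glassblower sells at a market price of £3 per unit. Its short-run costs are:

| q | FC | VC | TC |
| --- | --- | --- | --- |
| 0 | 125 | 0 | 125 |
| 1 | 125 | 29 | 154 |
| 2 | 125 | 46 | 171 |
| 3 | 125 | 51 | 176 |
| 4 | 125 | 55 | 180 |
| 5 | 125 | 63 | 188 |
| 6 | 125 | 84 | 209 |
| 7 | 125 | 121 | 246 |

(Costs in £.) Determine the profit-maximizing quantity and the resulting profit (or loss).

Compute π = P·q − TC at each output: q=0: -125; q=1: -151; q=2: -165; q=3: -167; q=4: -168; q=5: -173; q=6: -191; q=7: -225.
Profit is highest at q = 0. Equivalently, the lowest AVC in the table is 63/5 ≈ £12.60 at q = 5, and P = £3 falls below it — price never covers variable cost, so the firm shuts down and loses only its fixed cost.

q = 0 (shut down); profit = -£125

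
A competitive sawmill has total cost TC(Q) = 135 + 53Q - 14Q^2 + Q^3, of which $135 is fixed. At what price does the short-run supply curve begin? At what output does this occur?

Short-run supply begins at min AVC. From VC = 53Q - 14Q^2 + Q^3, AVC = 53 - 14Q + Q^2.
At the minimum of AVC, MC = AVC. MC = 53 - 28Q + 3Q^2; setting MC = AVC gives 2Q^2 - 14Q = 0, so Q = 7. min AVC = 4.
For P < $4 the firm produces nothing.

$4 per unit, at Q = 7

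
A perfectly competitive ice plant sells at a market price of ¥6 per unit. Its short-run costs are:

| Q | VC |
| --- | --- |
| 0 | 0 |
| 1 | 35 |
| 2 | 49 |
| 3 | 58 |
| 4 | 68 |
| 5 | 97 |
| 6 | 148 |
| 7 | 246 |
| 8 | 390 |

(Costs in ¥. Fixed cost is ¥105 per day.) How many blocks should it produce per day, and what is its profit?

Q = 0 (shut down); profit = -¥105

Compute π = P·Q − TC at each output: Q=0: -105; Q=1: -134; Q=2: -142; Q=3: -145; Q=4: -149; Q=5: -172; Q=6: -217; Q=7: -309; Q=8: -447.
Profit is highest at Q = 0. Equivalently, the lowest AVC in the table is 68/4 ≈ ¥17 at Q = 4, and P = ¥6 falls below it — price never covers variable cost, so the firm shuts down and loses only its fixed cost.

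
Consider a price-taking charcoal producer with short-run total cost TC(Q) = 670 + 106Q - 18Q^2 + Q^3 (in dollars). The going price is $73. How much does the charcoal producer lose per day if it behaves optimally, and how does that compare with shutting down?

Profit = -$186 at Q = 11

AVC = 106 - 18Q + Q^2; min AVC = $25 at Q = 9. Since P = $73 ≥ min AVC, the firm produces.
MC = 106 - 36Q + 3Q^2. Setting P = MC and taking the root on the rising branch gives Q* = 11.
TR = 73·11 = 803. TC = 670 + 319 = 989. Profit = 803 − 989 = -$186.
Shutting down would mean losing the fixed cost of $670, so operating at a loss of $186 is better by $484.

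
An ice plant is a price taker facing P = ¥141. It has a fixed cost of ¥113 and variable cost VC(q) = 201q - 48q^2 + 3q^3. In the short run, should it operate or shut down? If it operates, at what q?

From TC, MC = TC'(q) = 201 - 96q + 9q^2 and AVC = VC/q = 201 - 48q + 3q^2.
AVC is minimized where dAVC/dq = -48 + 6q = 0, at q = 8; min AVC = 201 - 48·8 + 3·8^2 = ¥9.
Because ¥141 ≥ ¥9, revenue can cover variable cost; the firm operates.
Solving P = MC: 60 - 96q + 9q^2 = 0 ⇒ q = 2/3 or 10. On the upward-sloping branch, q* = 10.
Check: AVC at q = 10 is ¥21 ≤ P, so revenue covers variable cost.
Profit = P·q − TC = 141·10 − 323 = ¥1087.

Produce at q = 10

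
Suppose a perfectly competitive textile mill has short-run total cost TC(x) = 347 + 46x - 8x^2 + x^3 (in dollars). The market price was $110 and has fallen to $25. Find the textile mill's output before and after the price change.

AVC = 46 - 8x + x^2, minimized at x = 4 where min AVC = $30. MC = 46 - 16x + 3x^2.
At P = $110 ≥ min AVC, set P = MC on the rising branch: x = 8.
At P = $25 < min AVC = $30, price no longer covers variable cost at any output, so the firm shuts down: x = 0.

Output falls from 8 to 0 (the firm shuts down)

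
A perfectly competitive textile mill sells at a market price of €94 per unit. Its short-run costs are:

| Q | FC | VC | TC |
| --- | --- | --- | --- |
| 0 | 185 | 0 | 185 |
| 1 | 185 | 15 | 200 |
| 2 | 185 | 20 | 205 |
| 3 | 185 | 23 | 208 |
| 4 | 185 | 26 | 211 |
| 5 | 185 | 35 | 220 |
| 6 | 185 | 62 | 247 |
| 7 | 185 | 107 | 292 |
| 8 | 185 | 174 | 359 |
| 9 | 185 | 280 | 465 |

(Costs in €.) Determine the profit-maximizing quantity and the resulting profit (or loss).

Q = 8; profit = €393

Tabulate TR − TC: Q=0: -185; Q=1: -106; Q=2: -17; Q=3: 74; Q=4: 165; Q=5: 250; Q=6: 317; Q=7: 366; Q=8: 393; Q=9: 381.
Profit is maximized at Q = 8. AVC there is 174/8 = €21.75 ≤ P, so producing beats shutting down (which would give -€185).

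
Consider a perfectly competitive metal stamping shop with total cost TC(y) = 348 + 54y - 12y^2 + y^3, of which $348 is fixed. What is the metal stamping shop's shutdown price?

The firm shuts down when price falls below the minimum of average variable cost. AVC = VC/y = 54 - 12y + y^2.
dAVC/dy = -12 + 2y = 0 gives y = 6. min AVC = 54 - 12·6 + 6^2 = 18.
For P < $18 the firm produces nothing.

$18 per unit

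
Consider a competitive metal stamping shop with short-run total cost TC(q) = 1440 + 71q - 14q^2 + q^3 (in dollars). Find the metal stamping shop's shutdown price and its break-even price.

Shutdown price = $22; break-even price = $167

Shutdown price = min AVC. AVC = 71 - 14q + q^2, with vertex at q = 7 and minimum $22.
ATC = 1440/q + 71 - 14q + q^2. Setting dATC/dq = −1440/q^2 − 14 + 2q = 0 gives q = 12 (since 2·12^3 − 14·12^2 = 1440).
min ATC = 1440/12 + 71 − 14·12 + 12^2 = $167. That is the break-even price.
For $22 ≤ P < $167 the firm produces at a loss; below $22 it shuts down.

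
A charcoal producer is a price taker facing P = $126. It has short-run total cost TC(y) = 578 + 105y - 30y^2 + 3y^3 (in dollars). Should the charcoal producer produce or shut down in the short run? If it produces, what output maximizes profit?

From TC, MC = TC'(y) = 105 - 60y + 9y^2 and AVC = VC/y = 105 - 30y + 3y^2.
AVC hits its minimum where MC = AVC, at y = 5, giving min AVC = 105 - 30·5 + 3·5^2 = $30.
Because $126 ≥ $30, revenue can cover variable cost; the firm operates.
Solving P = MC: -21 - 60y + 9y^2 = 0 ⇒ y = -1/3 or 7. On the upward-sloping branch, y* = 7.
Check: AVC at y = 7 is $42 ≤ P, so revenue covers variable cost.
Profit = P·y − TC = 126·7 − 872 = $10.

Produce at y = 7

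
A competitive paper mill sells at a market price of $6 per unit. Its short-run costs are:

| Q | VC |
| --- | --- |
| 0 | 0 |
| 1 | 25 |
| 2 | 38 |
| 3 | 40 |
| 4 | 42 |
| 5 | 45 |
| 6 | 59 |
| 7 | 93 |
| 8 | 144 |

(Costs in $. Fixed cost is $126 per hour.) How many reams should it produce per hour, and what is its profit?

Q = 0 (shut down); profit = -$126

Tabulate TR − TC: Q=0: -126; Q=1: -145; Q=2: -152; Q=3: -148; Q=4: -144; Q=5: -141; Q=6: -149; Q=7: -177; Q=8: -222.
Profit is highest at Q = 0. Equivalently, the lowest AVC in the table is 45/5 ≈ $9 at Q = 5, and P = $6 falls below it — price never covers variable cost, so the firm shuts down and loses only its fixed cost.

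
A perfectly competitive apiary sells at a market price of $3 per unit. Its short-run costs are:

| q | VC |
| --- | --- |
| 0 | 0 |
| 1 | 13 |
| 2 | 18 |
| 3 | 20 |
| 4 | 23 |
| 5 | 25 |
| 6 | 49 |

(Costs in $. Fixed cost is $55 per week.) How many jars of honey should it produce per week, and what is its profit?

Profit at each row (π = 3q − TC): q=0: -55; q=1: -65; q=2: -67; q=3: -66; q=4: -66; q=5: -65; q=6: -86.
Profit is highest at q = 0. Equivalently, the lowest AVC in the table is 25/5 ≈ $5 at q = 5, and P = $3 falls below it — price never covers variable cost, so the firm shuts down and loses only its fixed cost.

q = 0 (shut down); profit = -$55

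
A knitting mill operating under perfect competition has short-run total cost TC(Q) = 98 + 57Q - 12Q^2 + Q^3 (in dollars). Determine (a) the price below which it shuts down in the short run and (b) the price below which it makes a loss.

AVC = 57 - 12Q + Q^2; minimized at Q = 6, giving min AVC = $21. That is the shutdown price.
ATC = 98/Q + 57 - 12Q + Q^2. Setting dATC/dQ = −98/Q^2 − 12 + 2Q = 0 gives Q = 7 (since 2·7^3 − 12·7^2 = 98).
min ATC = 98/7 + 57 − 12·7 + 7^2 = $36. That is the break-even price.
Between these two prices the firm operates at a loss; above $36 it earns a profit.

Shutdown price = $21; break-even price = $36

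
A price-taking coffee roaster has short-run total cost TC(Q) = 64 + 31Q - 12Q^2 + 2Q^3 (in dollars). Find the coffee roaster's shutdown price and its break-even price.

Shutdown price = min AVC. AVC = 31 - 12Q + 2Q^2, with vertex at Q = 3 and minimum $13.
ATC = 64/Q + 31 - 12Q + 2Q^2. Setting dATC/dQ = −64/Q^2 − 12 + 4Q = 0 gives Q = 4 (since 4·4^3 − 12·4^2 = 64).
min ATC = 64/4 + 31 − 12·4 + 2·4^2 = $31. That is the break-even price.
Between these two prices the firm operates at a loss; above $31 it earns a profit.

Shutdown price = $13; break-even price = $31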